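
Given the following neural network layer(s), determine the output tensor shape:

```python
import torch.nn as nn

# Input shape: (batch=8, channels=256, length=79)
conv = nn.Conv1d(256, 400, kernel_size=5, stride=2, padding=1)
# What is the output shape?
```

Input: (8, 256, 79) -> Output: (8, 400, 39)

Answer: (8, 400, 39)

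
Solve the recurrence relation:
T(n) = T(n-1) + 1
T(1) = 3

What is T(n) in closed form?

Unrolling: T(n) = T(1) + 1·(n-1) = 3 + 1(n-1) = n + 2.

Answer: T(n) = n + 2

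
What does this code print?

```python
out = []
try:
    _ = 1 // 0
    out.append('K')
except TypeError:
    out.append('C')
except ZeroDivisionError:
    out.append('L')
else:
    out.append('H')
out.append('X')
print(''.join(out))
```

Execution trace: 'L' (except ZeroDivisionError) → 'X' (after the try/except). Output: LX

Answer: LX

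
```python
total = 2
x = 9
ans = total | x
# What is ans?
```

Trace:
`total = 2` → total = 2
`x = 9` → x = 9
`ans = total | x` → ans = 11
So ans = 11

Answer: 11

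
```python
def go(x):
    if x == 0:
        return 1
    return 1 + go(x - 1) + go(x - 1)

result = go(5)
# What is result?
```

go(x) = 1 + 2·go(x-1), go(0)=1. Closed form: (1+1)·2^5 - 1 = 63.

Answer: 63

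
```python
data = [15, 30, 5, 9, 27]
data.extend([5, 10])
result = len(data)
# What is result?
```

Trace:
`data = [15, 30, 5, 9, 27]` → data = [15, 30, 5, 9, 27]
`data.extend([5, 10])` → data = [15, 30, 5, 9, 27, 5, 10]
`result = len(data)` → result = 7
So result = 7

Answer: 7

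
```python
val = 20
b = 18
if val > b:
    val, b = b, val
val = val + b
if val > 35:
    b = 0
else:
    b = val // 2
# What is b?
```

Trace:
`val = 20` → val = 20
`b = 18` → b = 18
`if val > b: ...` → val > b is True → val = 18; b = 20
`val = val + b` → val = 38
`if val > 35: ...` → val > 35 is True → b = 0
So b = 0

Answer: 0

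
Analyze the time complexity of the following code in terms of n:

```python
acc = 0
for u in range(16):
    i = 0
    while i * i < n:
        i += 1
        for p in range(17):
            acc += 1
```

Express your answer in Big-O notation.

Each loop level contributes: 1 × √n × 1. Multiplying the contributions gives O(√n).

Answer: O(√n)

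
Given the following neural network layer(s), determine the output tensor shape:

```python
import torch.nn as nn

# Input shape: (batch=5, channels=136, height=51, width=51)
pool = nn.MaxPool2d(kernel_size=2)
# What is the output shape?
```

Input: (5, 136, 51, 51) -> Output: (5, 136, 25, 25)

Answer: (5, 136, 25, 25)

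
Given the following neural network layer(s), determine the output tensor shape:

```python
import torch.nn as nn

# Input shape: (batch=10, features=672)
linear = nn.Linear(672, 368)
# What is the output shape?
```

Input: (10, 672) -> Output: (10, 368)

Answer: (10, 368)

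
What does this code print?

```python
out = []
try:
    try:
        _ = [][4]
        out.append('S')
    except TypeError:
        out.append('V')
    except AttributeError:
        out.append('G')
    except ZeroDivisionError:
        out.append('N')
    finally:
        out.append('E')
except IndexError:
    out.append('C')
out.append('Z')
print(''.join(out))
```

Execution trace: 'E' (finally) → 'C' (outer except IndexError) → 'Z' (after the try/except). Output: ECZ

Answer: ECZ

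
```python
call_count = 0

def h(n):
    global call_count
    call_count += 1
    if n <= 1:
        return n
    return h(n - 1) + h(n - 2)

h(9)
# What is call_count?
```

Calls(n) = 1 + Calls(n-1) + Calls(n-2); Calls(0)=Calls(1)=1. For n=9 this gives 109.

Answer: 109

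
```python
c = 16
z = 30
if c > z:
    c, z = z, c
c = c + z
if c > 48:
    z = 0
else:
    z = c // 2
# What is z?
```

Trace:
`c = 16` → c = 16
`z = 30` → z = 30
`if c > z: ...` → c > z is False → no variable changes
`c = c + z` → c = 46
`if c > 48: ...` → c > 48 is False, take else branch → z = 23
So z = 23

Answer: 23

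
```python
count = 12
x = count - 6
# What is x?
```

Trace:
`count = 12` → count = 12
`x = count - 6` → x = 6
So x = 6

Answer: 6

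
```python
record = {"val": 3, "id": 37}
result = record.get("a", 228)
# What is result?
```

Trace:
`record = {"val": 3, "id": 37}` → record = {'val': 3, 'id': 37}
`result = record.get("a", 228)` → result = 228
So result = 228

Answer: 228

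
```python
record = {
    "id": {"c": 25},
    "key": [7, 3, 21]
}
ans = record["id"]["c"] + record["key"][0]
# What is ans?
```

Trace:
`record = { ...` → record = {'id': {'c': 25}, 'key': [7, 3, 21]}
`ans = record["id"]["c"] + record["key"][0]` → ans = 32
So ans = 32

Answer: 32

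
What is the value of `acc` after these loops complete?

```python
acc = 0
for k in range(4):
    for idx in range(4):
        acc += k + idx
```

Sum of all k+idx for k,idx in 4x4
`acc` takes the values: 0 → 1 → 3 → 6 → 7 → 9 → 12 → 16 → 18 → 21 → 25 → 30 → 33 → 37 → 42 → 48

Answer: 48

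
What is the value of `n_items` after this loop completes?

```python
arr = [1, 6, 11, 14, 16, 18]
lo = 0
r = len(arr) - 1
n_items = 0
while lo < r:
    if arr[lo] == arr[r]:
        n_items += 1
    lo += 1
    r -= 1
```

Count matching pairs from ends
`n_items` takes the values: 0

Answer: 0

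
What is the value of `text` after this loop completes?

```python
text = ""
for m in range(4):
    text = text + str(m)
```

Concatenate digits 0 to 3
`text` takes the values: "" → "0" → "01" → "012" → "0123"

Answer: "0123"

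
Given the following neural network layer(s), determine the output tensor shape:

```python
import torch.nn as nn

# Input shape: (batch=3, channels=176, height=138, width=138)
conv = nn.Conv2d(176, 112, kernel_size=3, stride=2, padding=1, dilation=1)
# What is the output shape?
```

Input: (3, 176, 138, 138) -> Output: (3, 112, 69, 69)

Answer: (3, 112, 69, 69)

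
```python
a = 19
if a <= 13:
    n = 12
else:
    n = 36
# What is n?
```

Trace:
`a = 19` → a = 19
`if a <= 13: ...` → a <= 13 is False, take else branch → n = 36
So n = 36

Answer: 36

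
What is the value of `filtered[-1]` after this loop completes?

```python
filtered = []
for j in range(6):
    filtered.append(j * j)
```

Last element of squares 0 to 5
`filtered` takes the values: [] → [0] → [0, 1] → [0, 1, 4] → [0, 1, 4, 9] → [0, 1, 4, 9, 16] → [0, 1, 4, 9, 16, 25]
So `filtered[-1]` = 25

Answer: 25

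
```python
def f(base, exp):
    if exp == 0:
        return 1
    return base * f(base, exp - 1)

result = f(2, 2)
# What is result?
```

f(2, 2) = 2 * 2 = 4

Answer: 4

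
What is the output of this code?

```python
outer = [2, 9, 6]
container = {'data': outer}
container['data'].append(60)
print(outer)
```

Key concept: dict holds reference to list.
Step by step:
`outer = [2, 9, 6]` → outer = [2, 9, 6]
`container = {'data': outer}` → container = {'data': [2, 9, 6]}
`container['data'].append(60)` → outer = [2, 9, 6, 60]; container = {'data': [2, 9, 6, 60]}
`print(outer)` → prints [2, 9, 6, 60]

Answer: [2, 9, 6, 60]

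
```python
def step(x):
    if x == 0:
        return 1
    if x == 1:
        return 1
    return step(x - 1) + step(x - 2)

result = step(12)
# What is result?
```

Build up from base cases: step(0)=1, step(1)=1, step(2)=2, step(3)=3, step(4)=5, step(5)=8, step(6)=13, ..., step(12)=233

Answer: 233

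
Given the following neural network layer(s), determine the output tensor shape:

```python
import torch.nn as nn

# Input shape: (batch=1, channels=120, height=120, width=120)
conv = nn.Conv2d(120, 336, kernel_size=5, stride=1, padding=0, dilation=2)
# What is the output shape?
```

Input: (1, 120, 120, 120) -> Output: (1, 336, 112, 112)

Answer: (1, 336, 112, 112)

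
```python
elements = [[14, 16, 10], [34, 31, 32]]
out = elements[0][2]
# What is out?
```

Trace:
`elements = [[14, 16, 10], [34, 31, 32]]` → elements = [[14, 16, 10], [34, 31, 32]]
`out = elements[0][2]` → out = 10
So out = 10

Answer: 10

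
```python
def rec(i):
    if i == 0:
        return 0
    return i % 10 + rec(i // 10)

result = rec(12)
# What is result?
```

Sum of digits of 12: 2 + 1 = 3

Answer: 3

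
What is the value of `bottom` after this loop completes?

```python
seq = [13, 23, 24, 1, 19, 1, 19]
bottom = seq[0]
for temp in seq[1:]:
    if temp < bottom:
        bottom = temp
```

Minimum of [13, 23, 24, 1, 19, 1, 19]
`bottom` takes the values: 13 → 1

Answer: 1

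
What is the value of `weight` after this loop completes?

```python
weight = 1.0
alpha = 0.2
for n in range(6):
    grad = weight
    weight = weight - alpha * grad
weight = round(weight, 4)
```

Gradient descent: w = 1.0 * (1 - 0.2)^6
`weight` takes the values: 1.0 → 0.8 → 0.64 → 0.512 → 0.4096 → 0.32768 → 0.262144 → 0.2621

Answer: 0.2621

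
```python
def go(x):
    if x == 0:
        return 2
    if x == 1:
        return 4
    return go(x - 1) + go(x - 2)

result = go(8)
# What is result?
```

Build up from base cases: go(0)=2, go(1)=4, go(2)=6, go(3)=10, go(4)=16, go(5)=26, go(6)=42, ..., go(8)=110

Answer: 110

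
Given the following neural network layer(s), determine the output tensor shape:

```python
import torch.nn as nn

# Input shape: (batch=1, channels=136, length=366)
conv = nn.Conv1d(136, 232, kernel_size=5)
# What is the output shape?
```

Input: (1, 136, 366) -> Output: (1, 232, 362)

Answer: (1, 232, 362)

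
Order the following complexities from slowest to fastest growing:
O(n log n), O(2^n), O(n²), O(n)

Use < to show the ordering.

Ordered by growth rate: O(n) < O(n log n) < O(n²) < O(2^n)

Answer: O(n) < O(n log n) < O(n²) < O(2^n)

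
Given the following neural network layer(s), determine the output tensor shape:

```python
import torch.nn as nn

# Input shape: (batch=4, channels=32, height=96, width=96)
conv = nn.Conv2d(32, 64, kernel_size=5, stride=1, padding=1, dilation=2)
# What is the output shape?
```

Input: (4, 32, 96, 96) -> Output: (4, 64, 90, 90)

Answer: (4, 64, 90, 90)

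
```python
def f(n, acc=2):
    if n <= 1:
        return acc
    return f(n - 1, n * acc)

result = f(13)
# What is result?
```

Accumulator trace (n, acc): (13, 2) -> (12, 26) -> (11, 312) -> (10, 3432) -> (9, 34320) -> (8, 308880) -> (7, 2471040) -> (6, 17297280) -> (5, 103783680) -> (4, 518918400) -> (3, 2075673600) -> (2, 6227020800) -> (1, 12454041600) -> return 12454041600

Answer: 12454041600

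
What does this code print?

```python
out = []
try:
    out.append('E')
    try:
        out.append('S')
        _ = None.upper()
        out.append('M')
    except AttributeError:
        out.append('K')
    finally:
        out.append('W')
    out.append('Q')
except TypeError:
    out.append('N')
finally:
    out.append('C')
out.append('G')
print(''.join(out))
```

Execution trace: 'E' (try body) → 'S' (inner try body) → 'K' (inner except AttributeError) → 'W' (inner finally) → 'Q' (try body, no exception) → 'C' (finally) → 'G' (after the try/except). Output: ESKWQCG

Answer: ESKWQCG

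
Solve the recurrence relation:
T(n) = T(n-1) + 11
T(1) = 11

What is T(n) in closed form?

Unrolling: T(n) = T(1) + 11·(n-1) = 11 + 11(n-1) = 11n.

Answer: T(n) = 11n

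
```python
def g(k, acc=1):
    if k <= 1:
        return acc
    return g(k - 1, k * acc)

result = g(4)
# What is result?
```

Accumulator trace (n, acc): (4, 1) -> (3, 4) -> (2, 12) -> (1, 24) -> return 24

Answer: 24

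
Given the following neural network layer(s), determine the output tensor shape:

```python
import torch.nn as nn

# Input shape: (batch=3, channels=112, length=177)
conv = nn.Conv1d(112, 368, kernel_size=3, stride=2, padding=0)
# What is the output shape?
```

Input: (3, 112, 177) -> Output: (3, 368, 88)

Answer: (3, 368, 88)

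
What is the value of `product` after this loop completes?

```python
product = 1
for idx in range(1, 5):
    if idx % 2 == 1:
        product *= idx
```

Product of odd numbers 1 to 4
`product` takes the values: 1 → 3

Answer: 3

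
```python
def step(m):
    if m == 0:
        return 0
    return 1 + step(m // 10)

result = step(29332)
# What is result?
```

Count of digits of 29332: 5

Answer: 5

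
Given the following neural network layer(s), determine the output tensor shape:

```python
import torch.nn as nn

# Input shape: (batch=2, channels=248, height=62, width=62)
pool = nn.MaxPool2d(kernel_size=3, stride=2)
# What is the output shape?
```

Input: (2, 248, 62, 62) -> Output: (2, 248, 30, 30)

Answer: (2, 248, 30, 30)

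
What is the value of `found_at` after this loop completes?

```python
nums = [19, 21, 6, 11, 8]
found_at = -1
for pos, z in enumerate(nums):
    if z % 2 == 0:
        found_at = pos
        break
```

First even number index in [19, 21, 6, 11, 8]
`found_at` takes the values: -1 → 2

Answer: 2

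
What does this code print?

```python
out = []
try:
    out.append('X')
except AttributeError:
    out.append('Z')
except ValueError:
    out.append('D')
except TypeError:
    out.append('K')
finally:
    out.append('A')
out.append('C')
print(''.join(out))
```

Execution trace: 'X' (try body, no exception) → 'A' (finally) → 'C' (after the try/except). Output: XAC

Answer: XAC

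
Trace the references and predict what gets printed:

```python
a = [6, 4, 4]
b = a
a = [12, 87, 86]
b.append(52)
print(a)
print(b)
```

Key concept: rebinding vs mutation: a is rebound to a new list, b still points at the original.
Step by step:
`a = [6, 4, 4]` → a = [6, 4, 4]
`b = a` → b = [6, 4, 4] (same object as a)
`a = [12, 87, 86]` → a = [12, 87, 86]
`b.append(52)` → b = [6, 4, 4, 52]
`print(a)` → prints [12, 87, 86]
`print(b)` → prints [6, 4, 4, 52]

Answer:
[12, 87, 86]
[6, 4, 4, 52]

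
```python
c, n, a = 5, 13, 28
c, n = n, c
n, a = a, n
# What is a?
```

Trace:
`c, n, a = 5, 13, 28` → c = 5; n = 13; a = 28
`c, n = n, c` → c = 13; n = 5
`n, a = a, n` → n = 28; a = 5
So a = 5

Answer: 5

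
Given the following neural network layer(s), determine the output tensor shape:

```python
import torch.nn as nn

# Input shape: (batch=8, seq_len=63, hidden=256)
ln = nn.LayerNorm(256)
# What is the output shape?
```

Input: (8, 63, 256) -> Output: (8, 63, 256)

Answer: (8, 63, 256)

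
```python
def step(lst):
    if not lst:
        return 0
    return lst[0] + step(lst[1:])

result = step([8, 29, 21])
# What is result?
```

8 + 29 + 21 + 0 = 58

Answer: 58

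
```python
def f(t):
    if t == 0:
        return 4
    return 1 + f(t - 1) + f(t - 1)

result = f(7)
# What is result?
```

f(t) = 1 + 2·f(t-1), f(0)=4. Closed form: (4+1)·2^7 - 1 = 639.

Answer: 639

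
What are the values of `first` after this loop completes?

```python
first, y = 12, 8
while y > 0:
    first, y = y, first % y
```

GCD of 12 and 8
`first` takes the values: 12 → 8 → 4

Answer: 4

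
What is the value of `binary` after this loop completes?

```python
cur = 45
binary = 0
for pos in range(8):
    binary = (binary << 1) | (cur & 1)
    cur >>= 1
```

Reverse lowest 8 bits of 45
`binary` takes the values: 0 → 1 → 2 → 5 → 11 → 22 → 45 → 90 → 180

Answer: 180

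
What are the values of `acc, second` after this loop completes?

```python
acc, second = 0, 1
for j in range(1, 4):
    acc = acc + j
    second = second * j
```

Sum and factorial of 1 to 3
`acc, second` takes the values: (0, 1) → (1, 1) → (3, 1) → (3, 2) → (6, 2) → (6, 6)

Answer: 6, 6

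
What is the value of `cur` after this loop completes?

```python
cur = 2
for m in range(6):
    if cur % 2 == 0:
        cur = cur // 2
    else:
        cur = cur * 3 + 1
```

Collatz-style transformation from 2
`cur` takes the values: 2 → 1 → 4 → 2 → 1 → 4 → 2

Answer: 2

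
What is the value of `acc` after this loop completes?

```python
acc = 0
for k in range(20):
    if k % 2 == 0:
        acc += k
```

Sum of even numbers 0 to 19
`acc` takes the values: 0 → 2 → 6 → 12 → 20 → 30 → 42 → 56 → 72 → 90

Answer: 90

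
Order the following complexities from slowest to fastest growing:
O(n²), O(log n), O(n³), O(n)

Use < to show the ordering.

Ordered by growth rate: O(log n) < O(n) < O(n²) < O(n³)

Answer: O(log n) < O(n) < O(n²) < O(n³)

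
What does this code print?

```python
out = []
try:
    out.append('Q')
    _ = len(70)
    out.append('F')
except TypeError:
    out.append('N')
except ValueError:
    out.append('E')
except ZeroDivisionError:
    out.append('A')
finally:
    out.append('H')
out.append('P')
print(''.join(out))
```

Execution trace: 'Q' (try body) → 'N' (except TypeError) → 'H' (finally) → 'P' (after the try/except). Output: QNHP

Answer: QNHP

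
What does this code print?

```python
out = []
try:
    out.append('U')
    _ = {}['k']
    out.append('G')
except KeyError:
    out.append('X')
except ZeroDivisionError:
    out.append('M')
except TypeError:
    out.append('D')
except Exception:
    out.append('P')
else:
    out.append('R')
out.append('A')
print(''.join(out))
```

Execution trace: 'U' (try body) → 'X' (except KeyError) → 'A' (after the try/except). Output: UXA

Answer: UXA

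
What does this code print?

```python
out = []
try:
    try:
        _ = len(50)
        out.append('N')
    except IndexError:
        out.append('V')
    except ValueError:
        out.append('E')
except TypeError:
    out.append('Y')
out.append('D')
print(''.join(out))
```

Execution trace: 'Y' (outer except TypeError) → 'D' (after the try/except). Output: YD

Answer: YD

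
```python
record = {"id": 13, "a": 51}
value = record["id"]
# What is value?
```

Trace:
`record = {"id": 13, "a": 51}` → record = {'id': 13, 'a': 51}
`value = record["id"]` → value = 13
So value = 13

Answer: 13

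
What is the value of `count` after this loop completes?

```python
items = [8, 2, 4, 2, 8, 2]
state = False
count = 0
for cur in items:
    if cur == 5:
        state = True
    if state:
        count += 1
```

Count elements after first 5 in [8, 2, 4, 2, 8, 2]
`count` takes the values: 0

Answer: 0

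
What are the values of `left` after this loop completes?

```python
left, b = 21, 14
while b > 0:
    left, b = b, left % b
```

GCD of 21 and 14
`left` takes the values: 21 → 14 → 7

Answer: 7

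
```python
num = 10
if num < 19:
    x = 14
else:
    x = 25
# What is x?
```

Trace:
`num = 10` → num = 10
`if num < 19: ...` → num < 19 is True → x = 14
So x = 14

Answer: 14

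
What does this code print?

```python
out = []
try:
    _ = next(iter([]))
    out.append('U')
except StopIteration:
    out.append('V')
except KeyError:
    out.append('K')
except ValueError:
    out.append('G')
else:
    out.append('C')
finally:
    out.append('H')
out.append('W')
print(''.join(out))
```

Execution trace: 'V' (except StopIteration) → 'H' (finally) → 'W' (after the try/except). Output: VHW

Answer: VHW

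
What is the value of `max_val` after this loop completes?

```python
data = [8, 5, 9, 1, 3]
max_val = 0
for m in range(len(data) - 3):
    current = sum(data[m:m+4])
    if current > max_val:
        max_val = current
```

Max sum of 4-element window in [8, 5, 9, 1, 3]
`max_val` takes the values: 0 → 23

Answer: 23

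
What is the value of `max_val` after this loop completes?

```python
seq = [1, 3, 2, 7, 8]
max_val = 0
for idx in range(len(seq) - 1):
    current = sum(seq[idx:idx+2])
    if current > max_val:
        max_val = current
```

Max sum of 2-element window in [1, 3, 2, 7, 8]
`max_val` takes the values: 0 → 4 → 5 → 9 → 15

Answer: 15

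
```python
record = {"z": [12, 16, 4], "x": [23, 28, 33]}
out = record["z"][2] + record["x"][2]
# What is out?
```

Trace:
`record = {"z": [12, 16, 4], "x": [23, 28, 33]}` → record = {'z': [12, 16, 4], 'x': [23, 28, 33]}
`out = record["z"][2] + record["x"][2]` → out = 37
So out = 37

Answer: 37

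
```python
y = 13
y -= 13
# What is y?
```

Trace:
`y = 13` → y = 13
`y -= 13` → y = 0
So y = 0

Answer: 0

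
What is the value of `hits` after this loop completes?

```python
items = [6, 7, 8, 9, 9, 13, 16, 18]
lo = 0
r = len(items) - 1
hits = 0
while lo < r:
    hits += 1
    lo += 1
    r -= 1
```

Iterations until pointers meet (list length 8)
`hits` takes the values: 0 → 1 → 2 → 3 → 4

Answer: 4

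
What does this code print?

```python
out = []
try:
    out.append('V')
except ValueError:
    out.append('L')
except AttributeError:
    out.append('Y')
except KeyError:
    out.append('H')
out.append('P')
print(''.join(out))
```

Execution trace: 'V' (try body, no exception) → 'P' (after the try/except). Output: VP

Answer: VP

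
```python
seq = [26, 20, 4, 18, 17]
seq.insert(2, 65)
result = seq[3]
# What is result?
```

Trace:
`seq = [26, 20, 4, 18, 17]` → seq = [26, 20, 4, 18, 17]
`seq.insert(2, 65)` → seq = [26, 20, 65, 4, 18, 17]
`result = seq[3]` → result = 4
So result = 4

Answer: 4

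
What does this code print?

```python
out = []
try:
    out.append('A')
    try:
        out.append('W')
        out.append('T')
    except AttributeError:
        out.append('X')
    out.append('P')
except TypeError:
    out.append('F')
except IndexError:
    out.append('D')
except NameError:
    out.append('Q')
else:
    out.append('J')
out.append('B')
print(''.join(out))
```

Execution trace: 'A' (try body) → 'W' (inner try body) → 'T' (inner try body, no exception) → 'P' (try body, no exception) → 'J' (else) → 'B' (after the try/except). Output: AWTPJB

Answer: AWTPJB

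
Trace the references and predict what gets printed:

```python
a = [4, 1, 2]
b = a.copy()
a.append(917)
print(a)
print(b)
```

Key concept: list.copy() creates independent copy.
Step by step:
`a = [4, 1, 2]` → a = [4, 1, 2]
`b = a.copy()` → b = [4, 1, 2]
`a.append(917)` → a = [4, 1, 2, 917]
`print(a)` → prints [4, 1, 2, 917]
`print(b)` → prints [4, 1, 2]

Answer:
[4, 1, 2, 917]
[4, 1, 2]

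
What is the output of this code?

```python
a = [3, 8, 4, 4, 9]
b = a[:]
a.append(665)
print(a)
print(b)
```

Key concept: slice [:] creates copy.
Step by step:
`a = [3, 8, 4, 4, 9]` → a = [3, 8, 4, 4, 9]
`b = a[:]` → b = [3, 8, 4, 4, 9]
`a.append(665)` → a = [3, 8, 4, 4, 9, 665]
`print(a)` → prints [3, 8, 4, 4, 9, 665]
`print(b)` → prints [3, 8, 4, 4, 9]

Answer:
[3, 8, 4, 4, 9, 665]
[3, 8, 4, 4, 9]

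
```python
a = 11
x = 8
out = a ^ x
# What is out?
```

Trace:
`a = 11` → a = 11
`x = 8` → x = 8
`out = a ^ x` → out = 3
So out = 3

Answer: 3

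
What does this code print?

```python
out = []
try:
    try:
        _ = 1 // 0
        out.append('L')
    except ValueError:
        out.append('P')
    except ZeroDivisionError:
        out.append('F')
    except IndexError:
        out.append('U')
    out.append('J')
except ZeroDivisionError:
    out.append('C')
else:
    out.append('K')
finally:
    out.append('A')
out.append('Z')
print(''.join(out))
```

Execution trace: 'F' (inner except ZeroDivisionError) → 'J' (try body, no exception) → 'K' (else) → 'A' (finally) → 'Z' (after the try/except). Output: FJKAZ

Answer: FJKAZ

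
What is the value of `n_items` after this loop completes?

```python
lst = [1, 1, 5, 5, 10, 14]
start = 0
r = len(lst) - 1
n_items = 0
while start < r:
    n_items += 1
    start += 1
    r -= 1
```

Iterations until pointers meet (list length 6)
`n_items` takes the values: 0 → 1 → 2 → 3

Answer: 3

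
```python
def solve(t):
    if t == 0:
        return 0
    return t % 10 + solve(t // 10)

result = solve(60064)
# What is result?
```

Sum of digits of 60064: 4 + 6 + 0 + 0 + 6 = 16

Answer: 16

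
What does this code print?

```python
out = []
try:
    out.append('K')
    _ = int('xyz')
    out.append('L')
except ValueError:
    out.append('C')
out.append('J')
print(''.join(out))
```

Execution trace: 'K' (try body) → 'C' (except ValueError) → 'J' (after the try/except). Output: KCJ

Answer: KCJ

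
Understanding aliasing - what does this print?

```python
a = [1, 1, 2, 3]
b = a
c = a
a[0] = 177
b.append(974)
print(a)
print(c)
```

Key concept: multiple aliases.
Step by step:
`a = [1, 1, 2, 3]` → a = [1, 1, 2, 3]
`b = a` → b = [1, 1, 2, 3] (same object as a)
`c = a` → c = [1, 1, 2, 3] (same object as a, b)
`a[0] = 177` → a = [177, 1, 2, 3] (same object as b, c); b = [177, 1, 2, 3] (same object as a, c); c = [177, 1, 2, 3] (same object as a, b)
`b.append(974)` → a = [177, 1, 2, 3, 974] (same object as b, c); b = [177, 1, 2, 3, 974] (same object as a, c); c = [177, 1, 2, 3, 974] (same object as a, b)
`print(a)` → prints [177, 1, 2, 3, 974]
`print(c)` → prints [177, 1, 2, 3, 974]

Answer:
[177, 1, 2, 3, 974]
[177, 1, 2, 3, 974]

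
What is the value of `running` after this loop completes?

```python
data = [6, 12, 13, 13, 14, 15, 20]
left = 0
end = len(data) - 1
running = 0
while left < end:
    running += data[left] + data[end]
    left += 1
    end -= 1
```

Sum of pairs from ends
`running` takes the values: 0 → 26 → 53 → 80

Answer: 80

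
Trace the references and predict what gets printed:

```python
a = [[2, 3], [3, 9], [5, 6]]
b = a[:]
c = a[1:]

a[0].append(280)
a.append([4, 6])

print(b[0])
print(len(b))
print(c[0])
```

Key concept: slice with nested mutation.
Step by step:
`a = [[2, 3], [3, 9], [5, 6]]` → a = [[2, 3], [3, 9], [5, 6]]
`b = a[:]` → b = [[2, 3], [3, 9], [5, 6]]
`c = a[1:]` → c = [[3, 9], [5, 6]]
`a[0].append(280)` → a = [[2, 3, 280], [3, 9], [5, 6]]; b = [[2, 3, 280], [3, 9], [5, 6]]
`a.append([4, 6])` → a = [[2, 3, 280], [3, 9], [5, 6], [4, 6]]
`print(b[0])` → prints [2, 3, 280]
`print(len(b))` → prints 3
`print(c[0])` → prints [3, 9]

Answer:
[2, 3, 280]
3
[3, 9]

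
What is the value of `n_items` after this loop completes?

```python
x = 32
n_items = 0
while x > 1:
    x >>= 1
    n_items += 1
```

Count right shifts until 1
`n_items` takes the values: 0 → 1 → 2 → 3 → 4 → 5

Answer: 5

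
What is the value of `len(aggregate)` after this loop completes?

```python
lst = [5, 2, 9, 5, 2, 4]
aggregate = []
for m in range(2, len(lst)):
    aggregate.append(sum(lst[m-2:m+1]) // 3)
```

Number of 3-element averages
`aggregate` takes the values: [] → [5] → [5, 5] → [5, 5, 5] → [5, 5, 5, 3]
So `len(aggregate)` = 4

Answer: 4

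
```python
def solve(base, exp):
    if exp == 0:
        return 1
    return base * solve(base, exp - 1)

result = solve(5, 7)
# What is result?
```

solve(5, 7) = 5 * 5 * 5 * 5 * 5 * 5 * 5 = 78125

Answer: 78125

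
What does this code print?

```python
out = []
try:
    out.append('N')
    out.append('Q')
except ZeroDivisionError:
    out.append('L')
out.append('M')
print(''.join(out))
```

Execution trace: 'N' (try body) → 'Q' (try body, no exception) → 'M' (after the try/except). Output: NQM

Answer: NQM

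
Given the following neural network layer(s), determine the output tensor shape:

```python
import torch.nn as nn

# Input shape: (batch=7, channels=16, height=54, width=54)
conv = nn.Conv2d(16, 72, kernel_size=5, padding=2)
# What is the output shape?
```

Input: (7, 16, 54, 54) -> Output: (7, 72, 54, 54)

Answer: (7, 72, 54, 54)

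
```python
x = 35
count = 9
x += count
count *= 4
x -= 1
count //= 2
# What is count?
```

Trace:
`x = 35` → x = 35
`count = 9` → count = 9
`x += count` → x = 44
`count *= 4` → count = 36
`x -= 1` → x = 43
`count //= 2` → count = 18
So count = 18

Answer: 18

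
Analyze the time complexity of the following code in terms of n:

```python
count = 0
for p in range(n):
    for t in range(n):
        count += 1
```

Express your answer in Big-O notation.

Each loop level contributes: n × n. Multiplying the contributions gives O(n^2).

Answer: O(n^2)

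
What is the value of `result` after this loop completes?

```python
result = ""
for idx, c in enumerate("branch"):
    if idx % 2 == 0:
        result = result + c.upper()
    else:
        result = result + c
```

Uppercase even positions in 'branch'
`result` takes the values: "" → "B" → "Br" → "BrA" → "BrAn" → "BrAnC" → "BrAnCh"

Answer: "BrAnCh"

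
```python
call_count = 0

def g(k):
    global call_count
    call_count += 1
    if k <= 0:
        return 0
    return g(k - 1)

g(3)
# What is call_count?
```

Linear recursion stepping by 1: 4 calls from k=3 down to ≤0.

Answer: 4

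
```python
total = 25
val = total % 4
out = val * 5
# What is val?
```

Trace:
`total = 25` → total = 25
`val = total % 4` → val = 1
`out = val * 5` → out = 5
So val = 1

Answer: 1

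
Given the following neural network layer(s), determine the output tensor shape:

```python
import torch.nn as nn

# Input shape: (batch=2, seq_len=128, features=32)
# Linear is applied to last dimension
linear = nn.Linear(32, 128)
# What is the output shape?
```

Input: (2, 128, 32) -> Output: (2, 128, 128)

Answer: (2, 128, 128)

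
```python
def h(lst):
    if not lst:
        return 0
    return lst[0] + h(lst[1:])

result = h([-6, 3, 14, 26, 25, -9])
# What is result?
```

(-6) + 3 + 14 + 26 + 25 + (-9) + 0 = 53

Answer: 53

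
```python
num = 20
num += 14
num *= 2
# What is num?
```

Trace:
`num = 20` → num = 20
`num += 14` → num = 34
`num *= 2` → num = 68
So num = 68

Answer: 68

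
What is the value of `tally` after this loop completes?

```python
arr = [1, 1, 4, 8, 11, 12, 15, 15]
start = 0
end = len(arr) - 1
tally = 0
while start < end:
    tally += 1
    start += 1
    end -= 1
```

Iterations until pointers meet (list length 8)
`tally` takes the values: 0 → 1 → 2 → 3 → 4

Answer: 4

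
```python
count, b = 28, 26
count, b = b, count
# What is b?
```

Trace:
`count, b = 28, 26` → count = 28; b = 26
`count, b = b, count` → count = 26; b = 28
So b = 28

Answer: 28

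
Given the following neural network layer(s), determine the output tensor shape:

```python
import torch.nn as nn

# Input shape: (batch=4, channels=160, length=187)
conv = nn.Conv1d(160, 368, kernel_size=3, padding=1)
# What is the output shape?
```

Input: (4, 160, 187) -> Output: (4, 368, 187)

Answer: (4, 368, 187)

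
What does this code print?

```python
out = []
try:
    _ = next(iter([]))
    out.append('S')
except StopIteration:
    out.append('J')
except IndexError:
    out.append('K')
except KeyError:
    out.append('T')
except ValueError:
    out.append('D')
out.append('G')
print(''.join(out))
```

Execution trace: 'J' (except StopIteration) → 'G' (after the try/except). Output: JG

Answer: JG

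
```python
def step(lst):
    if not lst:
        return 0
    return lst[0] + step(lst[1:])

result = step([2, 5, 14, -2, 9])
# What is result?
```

2 + 5 + 14 + (-2) + 9 + 0 = 28

Answer: 28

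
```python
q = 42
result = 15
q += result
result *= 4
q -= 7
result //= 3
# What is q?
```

Trace:
`q = 42` → q = 42
`result = 15` → result = 15
`q += result` → q = 57
`result *= 4` → result = 60
`q -= 7` → q = 50
`result //= 3` → result = 20
So q = 50

Answer: 50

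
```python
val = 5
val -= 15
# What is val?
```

Trace:
`val = 5` → val = 5
`val -= 15` → val = -10
So val = -10

Answer: -10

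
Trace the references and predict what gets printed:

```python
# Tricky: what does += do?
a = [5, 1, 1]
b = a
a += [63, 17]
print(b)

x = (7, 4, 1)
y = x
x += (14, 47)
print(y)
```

Key concept: += behavior differs for mutable vs immutable.
Step by step:
`a = [5, 1, 1]` → a = [5, 1, 1]
`b = a` → b = [5, 1, 1] (same object as a)
`a += [63, 17]` → a = [5, 1, 1, 63, 17] (same object as b); b = [5, 1, 1, 63, 17] (same object as a)
`print(b)` → prints [5, 1, 1, 63, 17]
`x = (7, 4, 1)` → x = (7, 4, 1)
`y = x` → y = (7, 4, 1)
`x += (14, 47)` → x = (7, 4, 1, 14, 47)
`print(y)` → prints (7, 4, 1)

Answer:
[5, 1, 1, 63, 17]
(7, 4, 1)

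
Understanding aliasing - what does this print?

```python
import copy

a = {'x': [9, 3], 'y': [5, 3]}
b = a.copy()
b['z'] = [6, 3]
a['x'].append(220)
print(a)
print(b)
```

Key concept: shallow copy of dict with mutable values.
Step by step:
`a = {'x': [9, 3], 'y': [5, 3]}` → a = {'x': [9, 3], 'y': [5, 3]}
`b = a.copy()` → b = {'x': [9, 3], 'y': [5, 3]}
`b['z'] = [6, 3]` → b = {'x': [9, 3], 'y': [5, 3], 'z': [6, 3]}
`a['x'].append(220)` → a = {'x': [9, 3, 220], 'y': [5, 3]}; b = {'x': [9, 3, 220], 'y': [5, 3], 'z': [6, 3]}
`print(a)` → prints {'x': [9, 3, 220], 'y': [5, 3]}
`print(b)` → prints {'x': [9, 3, 220], 'y': [5, 3], 'z': [6, 3]}

Answer:
{'x': [9, 3, 220], 'y': [5, 3]}
{'x': [9, 3, 220], 'y': [5, 3], 'z': [6, 3]}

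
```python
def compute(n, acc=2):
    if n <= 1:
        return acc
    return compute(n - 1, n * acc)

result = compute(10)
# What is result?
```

Accumulator trace (n, acc): (10, 2) -> (9, 20) -> (8, 180) -> (7, 1440) -> (6, 10080) -> (5, 60480) -> (4, 302400) -> (3, 1209600) -> (2, 3628800) -> (1, 7257600) -> return 7257600

Answer: 7257600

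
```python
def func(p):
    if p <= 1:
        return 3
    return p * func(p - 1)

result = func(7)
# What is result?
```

func(7) = 7 * 6 * 5 * 4 * 3 * 2 * 3 = 15120

Answer: 15120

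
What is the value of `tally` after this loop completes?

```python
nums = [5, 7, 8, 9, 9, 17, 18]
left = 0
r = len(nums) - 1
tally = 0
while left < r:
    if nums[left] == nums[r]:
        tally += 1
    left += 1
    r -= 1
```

Count matching pairs from ends
`tally` takes the values: 0

Answer: 0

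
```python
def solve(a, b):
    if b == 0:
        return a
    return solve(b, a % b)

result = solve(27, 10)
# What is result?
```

solve(27, 10) -> solve(10, 7) -> solve(7, 3) -> solve(3, 1) -> solve(1, 0) -> 1

Answer: 1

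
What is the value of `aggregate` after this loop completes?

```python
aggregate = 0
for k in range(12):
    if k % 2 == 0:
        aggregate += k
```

Sum of even numbers 0 to 11
`aggregate` takes the values: 0 → 2 → 6 → 12 → 20 → 30

Answer: 30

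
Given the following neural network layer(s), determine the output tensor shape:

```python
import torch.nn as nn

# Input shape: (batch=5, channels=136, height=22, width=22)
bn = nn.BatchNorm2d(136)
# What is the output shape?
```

Input: (5, 136, 22, 22) -> Output: (5, 136, 22, 22)

Answer: (5, 136, 22, 22)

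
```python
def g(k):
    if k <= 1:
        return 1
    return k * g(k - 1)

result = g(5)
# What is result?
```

g(5) = 5 * 4 * 3 * 2 * 1 = 120

Answer: 120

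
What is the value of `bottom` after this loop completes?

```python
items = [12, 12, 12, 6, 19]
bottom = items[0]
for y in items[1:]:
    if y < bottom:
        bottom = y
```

Minimum of [12, 12, 12, 6, 19]
`bottom` takes the values: 12 → 6

Answer: 6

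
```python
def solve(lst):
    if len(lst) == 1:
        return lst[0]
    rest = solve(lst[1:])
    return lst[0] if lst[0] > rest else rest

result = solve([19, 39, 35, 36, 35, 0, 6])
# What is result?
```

Recursive max over [19, 39, 35, 36, 35, 0, 6] = 39

Answer: 39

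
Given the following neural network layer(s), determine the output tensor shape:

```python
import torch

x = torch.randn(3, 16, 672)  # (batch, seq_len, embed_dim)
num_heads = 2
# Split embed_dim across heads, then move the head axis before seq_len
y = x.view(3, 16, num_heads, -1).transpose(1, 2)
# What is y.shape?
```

Input: (3, 16, 672) -> head_dim = 672 // 2 = 336; after view: (3, 16, 2, 336) -> after transpose(1, 2): (3, 2, 16, 336) -> Output: (3, 2, 16, 336)

Answer: (3, 2, 16, 336)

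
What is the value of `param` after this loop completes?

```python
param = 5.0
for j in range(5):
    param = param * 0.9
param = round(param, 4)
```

Exponential decay: 5.0 * 0.9^5
`param` takes the values: 5.0 → 4.5 → 4.05 → 3.645 → 3.2805 → 2.95245 → 2.9525

Answer: 2.9525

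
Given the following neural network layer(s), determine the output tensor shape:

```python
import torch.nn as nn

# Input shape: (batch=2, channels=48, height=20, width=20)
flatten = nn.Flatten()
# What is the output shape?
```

Input: (2, 48, 20, 20) -> Output: (2, 19200)

Answer: (2, 19200)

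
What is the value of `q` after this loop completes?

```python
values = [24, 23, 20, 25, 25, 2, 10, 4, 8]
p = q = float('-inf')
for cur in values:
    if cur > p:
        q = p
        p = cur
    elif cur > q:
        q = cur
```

Second largest (with repeats) in [24, 23, 20, 25, 25, 2, 10, 4, 8]
`q` takes the values: -inf → 23 → 24 → 25

Answer: 25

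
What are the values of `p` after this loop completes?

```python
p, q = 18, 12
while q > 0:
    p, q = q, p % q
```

GCD of 18 and 12
`p` takes the values: 18 → 12 → 6

Answer: 6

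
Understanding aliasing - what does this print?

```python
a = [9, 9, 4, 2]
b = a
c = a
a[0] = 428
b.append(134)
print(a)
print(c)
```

Key concept: multiple aliases.
Step by step:
`a = [9, 9, 4, 2]` → a = [9, 9, 4, 2]
`b = a` → b = [9, 9, 4, 2] (same object as a)
`c = a` → c = [9, 9, 4, 2] (same object as a, b)
`a[0] = 428` → a = [428, 9, 4, 2] (same object as b, c); b = [428, 9, 4, 2] (same object as a, c); c = [428, 9, 4, 2] (same object as a, b)
`b.append(134)` → a = [428, 9, 4, 2, 134] (same object as b, c); b = [428, 9, 4, 2, 134] (same object as a, c); c = [428, 9, 4, 2, 134] (same object as a, b)
`print(a)` → prints [428, 9, 4, 2, 134]
`print(c)` → prints [428, 9, 4, 2, 134]

Answer:
[428, 9, 4, 2, 134]
[428, 9, 4, 2, 134]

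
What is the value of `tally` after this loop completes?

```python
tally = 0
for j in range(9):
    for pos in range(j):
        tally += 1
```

Triangle number: 0+1+2+...+8
`tally` takes the values: 0 → 1 → 2 → 3 → 4 → 5 → 6 → 7 → 8 → 9 → 10 → 11 → 12 → 13 → 14 → 15 → 16 → 17 → 18 → 19 → 20 → 21 → 22 → 23 → 24 → 25 → 26 → 27 → 28 → 29 → 30 → 31 → 32 → 33 → 34 → 35 → 36

Answer: 36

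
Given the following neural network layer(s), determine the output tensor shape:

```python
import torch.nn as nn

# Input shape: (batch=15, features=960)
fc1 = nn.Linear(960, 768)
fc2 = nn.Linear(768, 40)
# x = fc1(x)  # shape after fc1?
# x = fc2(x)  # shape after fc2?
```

Input: (15, 960) -> after fc1: (15, 768) -> Output: (15, 40)

Answer: (15, 40)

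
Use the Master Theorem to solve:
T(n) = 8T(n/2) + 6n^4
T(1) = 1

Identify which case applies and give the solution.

a=8, b=2, f(n)=6n^4. log_2(8) = 3. Since c=4 > 3 and the regularity condition holds (8(n/2)^4 = (8/2^4)n^4 with 8/2^4 < 1), Case 3 applies: T(n) = Θ(f(n)) = O(n^4).

Answer: O(n^4) - Case 3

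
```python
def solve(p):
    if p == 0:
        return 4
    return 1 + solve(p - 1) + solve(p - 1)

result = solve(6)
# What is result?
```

solve(p) = 1 + 2·solve(p-1), solve(0)=4. Closed form: (4+1)·2^6 - 1 = 319.

Answer: 319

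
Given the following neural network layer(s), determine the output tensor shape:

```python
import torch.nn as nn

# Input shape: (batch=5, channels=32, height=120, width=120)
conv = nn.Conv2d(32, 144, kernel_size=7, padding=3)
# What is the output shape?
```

Input: (5, 32, 120, 120) -> Output: (5, 144, 120, 120)

Answer: (5, 144, 120, 120)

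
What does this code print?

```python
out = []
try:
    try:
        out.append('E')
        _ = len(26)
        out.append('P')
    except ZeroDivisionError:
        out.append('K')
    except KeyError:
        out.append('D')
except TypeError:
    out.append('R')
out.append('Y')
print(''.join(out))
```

Execution trace: 'E' (try body) → 'R' (outer except TypeError) → 'Y' (after the try/except). Output: ERY

Answer: ERY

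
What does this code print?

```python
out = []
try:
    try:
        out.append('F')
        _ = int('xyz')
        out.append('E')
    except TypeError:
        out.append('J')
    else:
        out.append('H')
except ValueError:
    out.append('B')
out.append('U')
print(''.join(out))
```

Execution trace: 'F' (try body) → 'B' (outer except ValueError) → 'U' (after the try/except). Output: FBU

Answer: FBU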